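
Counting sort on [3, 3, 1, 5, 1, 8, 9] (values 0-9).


Input: [3, 3, 1, 5, 1, 8, 9]
Counts: [0, 2, 0, 2, 0, 1, 0, 0, 1, 1]

Sorted: [1, 1, 3, 3, 5, 8, 9]


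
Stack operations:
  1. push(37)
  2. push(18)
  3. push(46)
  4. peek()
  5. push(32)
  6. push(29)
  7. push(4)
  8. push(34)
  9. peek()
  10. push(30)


push(37) -> [37]
push(18) -> [37, 18]
push(46) -> [37, 18, 46]
peek()->46
push(32) -> [37, 18, 46, 32]
push(29) -> [37, 18, 46, 32, 29]
push(4) -> [37, 18, 46, 32, 29, 4]
push(34) -> [37, 18, 46, 32, 29, 4, 34]
peek()->34
push(30) -> [37, 18, 46, 32, 29, 4, 34, 30]

Final stack: [37, 18, 46, 32, 29, 4, 34, 30]


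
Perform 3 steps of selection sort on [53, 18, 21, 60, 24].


Initial: [53, 18, 21, 60, 24]
Step 1: min=18 at 1
  Swap: [18, 53, 21, 60, 24]
Step 2: min=21 at 2
  Swap: [18, 21, 53, 60, 24]
Step 3: min=24 at 4
  Swap: [18, 21, 24, 60, 53]

After 3 steps: [18, 21, 24, 60, 53]


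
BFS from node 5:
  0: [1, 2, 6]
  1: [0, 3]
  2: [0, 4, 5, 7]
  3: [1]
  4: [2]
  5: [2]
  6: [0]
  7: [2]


Visit 5, enqueue [2]
Visit 2, enqueue [0, 4, 7]
Visit 0, enqueue [1, 6]
Visit 4, enqueue []
Visit 7, enqueue []
Visit 1, enqueue [3]
Visit 6, enqueue []
Visit 3, enqueue []

BFS order: [5, 2, 0, 4, 7, 1, 6, 3]


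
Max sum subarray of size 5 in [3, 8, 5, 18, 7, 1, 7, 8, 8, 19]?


[0:5]: 41
[1:6]: 39
[2:7]: 38
[3:8]: 41
[4:9]: 31
[5:10]: 43

Max: 43 at [5:10]


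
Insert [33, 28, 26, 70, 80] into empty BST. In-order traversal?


Insert 33: root
Insert 28: L from 33
Insert 26: L from 33 -> L from 28
Insert 70: R from 33
Insert 80: R from 33 -> R from 70

In-order: [26, 28, 33, 70, 80]


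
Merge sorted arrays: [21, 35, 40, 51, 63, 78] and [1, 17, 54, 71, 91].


Take 1 from B
Take 17 from B
Take 21 from A
Take 35 from A
Take 40 from A
Take 51 from A
Take 54 from B
Take 63 from A
Take 71 from B
Take 78 from A

Merged: [1, 17, 21, 35, 40, 51, 54, 63, 71, 78, 91]


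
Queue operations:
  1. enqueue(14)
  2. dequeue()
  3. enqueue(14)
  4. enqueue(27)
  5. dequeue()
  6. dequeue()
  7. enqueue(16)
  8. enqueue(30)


enqueue(14) -> [14]
dequeue()->14, []
enqueue(14) -> [14]
enqueue(27) -> [14, 27]
dequeue()->14, [27]
dequeue()->27, []
enqueue(16) -> [16]
enqueue(30) -> [16, 30]

Final queue: [16, 30]


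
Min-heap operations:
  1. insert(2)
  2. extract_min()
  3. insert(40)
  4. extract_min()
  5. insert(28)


insert(2) -> [2]
extract_min()->2, []
insert(40) -> [40]
extract_min()->40, []
insert(28) -> [28]

Final heap: [28]


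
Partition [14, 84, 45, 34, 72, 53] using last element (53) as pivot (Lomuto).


Pivot: 53
  14 <= 53: advance i (no swap)
  45 <= 53: swap -> [14, 45, 84, 34, 72, 53]
  34 <= 53: swap -> [14, 45, 34, 84, 72, 53]
Place pivot at 3: [14, 45, 34, 53, 72, 84]

Partitioned: [14, 45, 34, 53, 72, 84]


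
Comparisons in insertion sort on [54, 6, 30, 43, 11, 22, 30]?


Algorithm: insertion sort
Input: [54, 6, 30, 43, 11, 22, 30]
Sorted: [6, 11, 22, 30, 30, 43, 54]

16


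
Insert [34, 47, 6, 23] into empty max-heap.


Insert 34: [34]
Insert 47: [47, 34]
Insert 6: [47, 34, 6]
Insert 23: [47, 34, 6, 23]

Final heap: [47, 34, 6, 23]


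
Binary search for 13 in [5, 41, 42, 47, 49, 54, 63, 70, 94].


Step 1: lo=0, hi=8, mid=4, val=49
Step 2: lo=0, hi=3, mid=1, val=41
Step 3: lo=0, hi=0, mid=0, val=5

Not found


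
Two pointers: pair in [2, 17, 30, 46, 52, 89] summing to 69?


lo=0(2)+hi=5(89)=91
lo=0(2)+hi=4(52)=54
lo=1(17)+hi=4(52)=69

Yes: 17+52=69


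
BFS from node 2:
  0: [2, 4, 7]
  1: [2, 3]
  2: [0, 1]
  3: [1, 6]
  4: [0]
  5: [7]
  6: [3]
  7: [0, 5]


Visit 2, enqueue [0, 1]
Visit 0, enqueue [4, 7]
Visit 1, enqueue [3]
Visit 4, enqueue []
Visit 7, enqueue [5]
Visit 3, enqueue [6]
Visit 5, enqueue []
Visit 6, enqueue []

BFS order: [2, 0, 1, 4, 7, 3, 5, 6]


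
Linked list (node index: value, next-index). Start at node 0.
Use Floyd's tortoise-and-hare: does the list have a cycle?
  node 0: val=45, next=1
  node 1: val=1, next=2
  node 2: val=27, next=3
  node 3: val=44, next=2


Floyd's tortoise (slow, +1) and hare (fast, +2):
  init: slow=0, fast=0
  step 1: slow=1, fast=2
  step 2: slow=2, fast=2
  slow == fast at node 2: cycle detected

Cycle: yes


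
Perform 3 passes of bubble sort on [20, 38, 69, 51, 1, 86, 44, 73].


Initial: [20, 38, 69, 51, 1, 86, 44, 73]
Pass 1: [20, 38, 51, 1, 69, 44, 73, 86] (4 swaps)
Pass 2: [20, 38, 1, 51, 44, 69, 73, 86] (2 swaps)
Pass 3: [20, 1, 38, 44, 51, 69, 73, 86] (2 swaps)

After 3 passes: [20, 1, 38, 44, 51, 69, 73, 86]


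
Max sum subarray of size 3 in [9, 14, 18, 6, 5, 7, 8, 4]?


[0:3]: 41
[1:4]: 38
[2:5]: 29
[3:6]: 18
[4:7]: 20
[5:8]: 19

Max: 41 at [0:3]


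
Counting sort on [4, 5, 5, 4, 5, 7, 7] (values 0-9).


Input: [4, 5, 5, 4, 5, 7, 7]
Counts: [0, 0, 0, 0, 2, 3, 0, 2, 0, 0]

Sorted: [4, 4, 5, 5, 5, 7, 7]


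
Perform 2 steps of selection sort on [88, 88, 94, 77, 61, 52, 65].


Initial: [88, 88, 94, 77, 61, 52, 65]
Step 1: min=52 at 5
  Swap: [52, 88, 94, 77, 61, 88, 65]
Step 2: min=61 at 4
  Swap: [52, 61, 94, 77, 88, 88, 65]

After 2 steps: [52, 61, 94, 77, 88, 88, 65]


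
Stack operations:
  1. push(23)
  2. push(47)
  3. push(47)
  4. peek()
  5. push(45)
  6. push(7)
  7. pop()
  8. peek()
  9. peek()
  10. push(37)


push(23) -> [23]
push(47) -> [23, 47]
push(47) -> [23, 47, 47]
peek()->47
push(45) -> [23, 47, 47, 45]
push(7) -> [23, 47, 47, 45, 7]
pop()->7, [23, 47, 47, 45]
peek()->45
peek()->45
push(37) -> [23, 47, 47, 45, 37]

Final stack: [23, 47, 47, 45, 37]


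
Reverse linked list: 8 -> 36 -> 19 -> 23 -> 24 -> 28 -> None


Step 1: curr=8, set curr.next=prev(None) | reversed so far: 8
Step 2: curr=36, set curr.next=prev(8) | reversed so far: 36 -> 8
Step 3: curr=19, set curr.next=prev(36) | reversed so far: 19 -> 36 -> 8
Step 4: curr=23, set curr.next=prev(19) | reversed so far: 23 -> 19 -> 36 -> 8
Step 5: curr=24, set curr.next=prev(23) | reversed so far: 24 -> 23 -> 19 -> 36 -> 8
Step 6: curr=28, set curr.next=prev(24) | reversed so far: 28 -> 24 -> 23 -> 19 -> 36 -> 8

28 -> 24 -> 23 -> 19 -> 36 -> 8 -> None


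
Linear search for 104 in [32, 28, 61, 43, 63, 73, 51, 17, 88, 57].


i=0: 32!=104
i=1: 28!=104
i=2: 61!=104
i=3: 43!=104
i=4: 63!=104
i=5: 73!=104
i=6: 51!=104
i=7: 17!=104
i=8: 88!=104
i=9: 57!=104

Not found, 10 comps


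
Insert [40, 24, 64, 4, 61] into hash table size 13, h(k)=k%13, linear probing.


Insert 40: h=1 -> slot 1
Insert 24: h=11 -> slot 11
Insert 64: h=12 -> slot 12
Insert 4: h=4 -> slot 4
Insert 61: h=9 -> slot 9

Table: [None, 40, None, None, 4, None, None, None, None, 61, None, 24, 64]


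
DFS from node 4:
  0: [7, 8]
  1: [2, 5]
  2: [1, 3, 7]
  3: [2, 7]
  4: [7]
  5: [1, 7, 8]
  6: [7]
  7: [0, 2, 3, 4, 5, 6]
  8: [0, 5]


Visit 4, push [7]
Visit 7, push [6, 5, 3, 2, 0]
Visit 0, push [8]
Visit 8, push [5]
Visit 5, push [1]
Visit 1, push [2]
Visit 2, push [3]
Visit 3, push []
Visit 6, push []

DFS order: [4, 7, 0, 8, 5, 1, 2, 3, 6]


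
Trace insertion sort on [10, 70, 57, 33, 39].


Initial: [10, 70, 57, 33, 39]
Insert 70: [10, 70, 57, 33, 39]
Insert 57: [10, 57, 70, 33, 39]
Insert 33: [10, 33, 57, 70, 39]
Insert 39: [10, 33, 39, 57, 70]

Sorted: [10, 33, 39, 57, 70]


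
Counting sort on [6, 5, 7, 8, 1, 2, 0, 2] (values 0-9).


Input: [6, 5, 7, 8, 1, 2, 0, 2]
Counts: [1, 1, 2, 0, 0, 1, 1, 1, 1, 0]

Sorted: [0, 1, 2, 2, 5, 6, 7, 8]


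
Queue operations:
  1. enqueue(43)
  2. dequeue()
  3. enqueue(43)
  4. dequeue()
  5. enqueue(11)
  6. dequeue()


enqueue(43) -> [43]
dequeue()->43, []
enqueue(43) -> [43]
dequeue()->43, []
enqueue(11) -> [11]
dequeue()->11, []

Final queue: []


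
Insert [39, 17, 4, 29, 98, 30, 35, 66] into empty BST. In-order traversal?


Insert 39: root
Insert 17: L from 39
Insert 4: L from 39 -> L from 17
Insert 29: L from 39 -> R from 17
Insert 98: R from 39
Insert 30: L from 39 -> R from 17 -> R from 29
Insert 35: L from 39 -> R from 17 -> R from 29 -> R from 30
Insert 66: R from 39 -> L from 98

In-order: [4, 17, 29, 30, 35, 39, 66, 98]


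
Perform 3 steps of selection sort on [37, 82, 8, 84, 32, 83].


Initial: [37, 82, 8, 84, 32, 83]
Step 1: min=8 at 2
  Swap: [8, 82, 37, 84, 32, 83]
Step 2: min=32 at 4
  Swap: [8, 32, 37, 84, 82, 83]
Step 3: min=37 at 2
  Swap: [8, 32, 37, 84, 82, 83]

After 3 steps: [8, 32, 37, 84, 82, 83]


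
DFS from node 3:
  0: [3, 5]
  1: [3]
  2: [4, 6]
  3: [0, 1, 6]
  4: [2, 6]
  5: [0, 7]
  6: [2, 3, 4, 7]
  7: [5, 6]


Visit 3, push [6, 1, 0]
Visit 0, push [5]
Visit 5, push [7]
Visit 7, push [6]
Visit 6, push [4, 2]
Visit 2, push [4]
Visit 4, push []
Visit 1, push []

DFS order: [3, 0, 5, 7, 6, 2, 4, 1]


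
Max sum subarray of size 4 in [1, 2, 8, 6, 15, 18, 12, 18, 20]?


[0:4]: 17
[1:5]: 31
[2:6]: 47
[3:7]: 51
[4:8]: 63
[5:9]: 68

Max: 68 at [5:9]


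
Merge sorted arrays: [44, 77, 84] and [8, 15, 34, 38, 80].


Take 8 from B
Take 15 from B
Take 34 from B
Take 38 from B
Take 44 from A
Take 77 from A
Take 80 from B

Merged: [8, 15, 34, 38, 44, 77, 80, 84]


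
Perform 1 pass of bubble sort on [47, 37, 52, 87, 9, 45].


Initial: [47, 37, 52, 87, 9, 45]
Pass 1: [37, 47, 52, 9, 45, 87] (3 swaps)

After 1 pass: [37, 47, 52, 9, 45, 87]


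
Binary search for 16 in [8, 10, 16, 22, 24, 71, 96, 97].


Step 1: lo=0, hi=7, mid=3, val=22
Step 2: lo=0, hi=2, mid=1, val=10
Step 3: lo=2, hi=2, mid=2, val=16

Found at index 2


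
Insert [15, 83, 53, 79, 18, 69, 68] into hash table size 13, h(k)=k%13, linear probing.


Insert 15: h=2 -> slot 2
Insert 83: h=5 -> slot 5
Insert 53: h=1 -> slot 1
Insert 79: h=1, 2 probes -> slot 3
Insert 18: h=5, 1 probes -> slot 6
Insert 69: h=4 -> slot 4
Insert 68: h=3, 4 probes -> slot 7

Table: [None, 53, 15, 79, 69, 83, 18, 68, None, None, None, None, None]


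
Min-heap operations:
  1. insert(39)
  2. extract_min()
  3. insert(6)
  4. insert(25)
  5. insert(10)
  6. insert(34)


insert(39) -> [39]
extract_min()->39, []
insert(6) -> [6]
insert(25) -> [6, 25]
insert(10) -> [6, 25, 10]
insert(34) -> [6, 25, 10, 34]

Final heap: [6, 25, 10, 34]


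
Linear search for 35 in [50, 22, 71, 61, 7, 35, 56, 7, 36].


i=0: 50!=35
i=1: 22!=35
i=2: 71!=35
i=3: 61!=35
i=4: 7!=35
i=5: 35==35 found!

Found at 5, 6 comps


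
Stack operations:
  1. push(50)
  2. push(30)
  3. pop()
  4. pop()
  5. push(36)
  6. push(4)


push(50) -> [50]
push(30) -> [50, 30]
pop()->30, [50]
pop()->50, []
push(36) -> [36]
push(4) -> [36, 4]

Final stack: [36, 4]


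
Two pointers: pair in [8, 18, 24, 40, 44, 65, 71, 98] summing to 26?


lo=0(8)+hi=7(98)=106
lo=0(8)+hi=6(71)=79
lo=0(8)+hi=5(65)=73
lo=0(8)+hi=4(44)=52
lo=0(8)+hi=3(40)=48
lo=0(8)+hi=2(24)=32
lo=0(8)+hi=1(18)=26

Yes: 8+18=26


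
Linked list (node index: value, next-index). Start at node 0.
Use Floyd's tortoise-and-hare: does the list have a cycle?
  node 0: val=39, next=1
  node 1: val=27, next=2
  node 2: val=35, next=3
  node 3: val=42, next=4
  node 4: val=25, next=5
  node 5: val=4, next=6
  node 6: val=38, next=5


Floyd's tortoise (slow, +1) and hare (fast, +2):
  init: slow=0, fast=0
  step 1: slow=1, fast=2
  step 2: slow=2, fast=4
  step 3: slow=3, fast=6
  step 4: slow=4, fast=6
  step 5: slow=5, fast=6
  step 6: slow=6, fast=6
  slow == fast at node 6: cycle detected

Cycle: yes


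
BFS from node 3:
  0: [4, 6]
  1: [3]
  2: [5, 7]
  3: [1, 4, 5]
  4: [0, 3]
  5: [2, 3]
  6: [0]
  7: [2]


Visit 3, enqueue [1, 4, 5]
Visit 1, enqueue []
Visit 4, enqueue [0]
Visit 5, enqueue [2]
Visit 0, enqueue [6]
Visit 2, enqueue [7]
Visit 6, enqueue []
Visit 7, enqueue []

BFS order: [3, 1, 4, 5, 0, 2, 6, 7]


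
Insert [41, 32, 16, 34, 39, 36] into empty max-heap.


Insert 41: [41]
Insert 32: [41, 32]
Insert 16: [41, 32, 16]
Insert 34: [41, 34, 16, 32]
Insert 39: [41, 39, 16, 32, 34]
Insert 36: [41, 39, 36, 32, 34, 16]

Final heap: [41, 39, 36, 32, 34, 16]


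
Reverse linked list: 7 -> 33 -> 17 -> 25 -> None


Step 1: curr=7, set curr.next=prev(None) | reversed so far: 7
Step 2: curr=33, set curr.next=prev(7) | reversed so far: 33 -> 7
Step 3: curr=17, set curr.next=prev(33) | reversed so far: 17 -> 33 -> 7
Step 4: curr=25, set curr.next=prev(17) | reversed so far: 25 -> 17 -> 33 -> 7

25 -> 17 -> 33 -> 7 -> None


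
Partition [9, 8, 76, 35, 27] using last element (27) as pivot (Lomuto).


Pivot: 27
  9 <= 27: advance i (no swap)
  8 <= 27: advance i (no swap)
Place pivot at 2: [9, 8, 27, 35, 76]

Partitioned: [9, 8, 27, 35, 76]


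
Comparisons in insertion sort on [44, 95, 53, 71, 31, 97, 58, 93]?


Algorithm: insertion sort
Input: [44, 95, 53, 71, 31, 97, 58, 93]
Sorted: [31, 44, 53, 58, 71, 93, 95, 97]

17


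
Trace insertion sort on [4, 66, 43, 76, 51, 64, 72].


Initial: [4, 66, 43, 76, 51, 64, 72]
Insert 66: [4, 66, 43, 76, 51, 64, 72]
Insert 43: [4, 43, 66, 76, 51, 64, 72]
Insert 76: [4, 43, 66, 76, 51, 64, 72]
Insert 51: [4, 43, 51, 66, 76, 64, 72]
Insert 64: [4, 43, 51, 64, 66, 76, 72]
Insert 72: [4, 43, 51, 64, 66, 72, 76]

Sorted: [4, 43, 51, 64, 66, 72, 76]


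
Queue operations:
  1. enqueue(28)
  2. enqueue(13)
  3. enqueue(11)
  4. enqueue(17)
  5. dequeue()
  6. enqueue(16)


enqueue(28) -> [28]
enqueue(13) -> [28, 13]
enqueue(11) -> [28, 13, 11]
enqueue(17) -> [28, 13, 11, 17]
dequeue()->28, [13, 11, 17]
enqueue(16) -> [13, 11, 17, 16]

Final queue: [13, 11, 17, 16]


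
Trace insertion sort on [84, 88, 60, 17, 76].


Initial: [84, 88, 60, 17, 76]
Insert 88: [84, 88, 60, 17, 76]
Insert 60: [60, 84, 88, 17, 76]
Insert 17: [17, 60, 84, 88, 76]
Insert 76: [17, 60, 76, 84, 88]

Sorted: [17, 60, 76, 84, 88]


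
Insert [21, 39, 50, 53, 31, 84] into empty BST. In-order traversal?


Insert 21: root
Insert 39: R from 21
Insert 50: R from 21 -> R from 39
Insert 53: R from 21 -> R from 39 -> R from 50
Insert 31: R from 21 -> L from 39
Insert 84: R from 21 -> R from 39 -> R from 50 -> R from 53

In-order: [21, 31, 39, 50, 53, 84]


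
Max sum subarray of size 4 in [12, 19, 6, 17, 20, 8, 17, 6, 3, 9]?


[0:4]: 54
[1:5]: 62
[2:6]: 51
[3:7]: 62
[4:8]: 51
[5:9]: 34
[6:10]: 35

Max: 62 at [1:5]


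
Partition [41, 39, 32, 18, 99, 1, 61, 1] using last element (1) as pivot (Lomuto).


Pivot: 1
  1 <= 1: swap -> [1, 39, 32, 18, 99, 41, 61, 1]
Place pivot at 1: [1, 1, 32, 18, 99, 41, 61, 39]

Partitioned: [1, 1, 32, 18, 99, 41, 61, 39]


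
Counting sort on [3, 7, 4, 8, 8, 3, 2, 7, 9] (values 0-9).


Input: [3, 7, 4, 8, 8, 3, 2, 7, 9]
Counts: [0, 0, 1, 2, 1, 0, 0, 2, 2, 1]

Sorted: [2, 3, 3, 4, 7, 7, 8, 8, 9]


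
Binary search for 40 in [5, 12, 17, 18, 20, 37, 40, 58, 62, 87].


Step 1: lo=0, hi=9, mid=4, val=20
Step 2: lo=5, hi=9, mid=7, val=58
Step 3: lo=5, hi=6, mid=5, val=37
Step 4: lo=6, hi=6, mid=6, val=40

Found at index 6


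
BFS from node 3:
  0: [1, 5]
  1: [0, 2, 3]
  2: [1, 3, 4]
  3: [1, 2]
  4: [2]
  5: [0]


Visit 3, enqueue [1, 2]
Visit 1, enqueue [0]
Visit 2, enqueue [4]
Visit 0, enqueue [5]
Visit 4, enqueue []
Visit 5, enqueue []

BFS order: [3, 1, 2, 0, 4, 5]


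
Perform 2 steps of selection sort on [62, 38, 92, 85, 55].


Initial: [62, 38, 92, 85, 55]
Step 1: min=38 at 1
  Swap: [38, 62, 92, 85, 55]
Step 2: min=55 at 4
  Swap: [38, 55, 92, 85, 62]

After 2 steps: [38, 55, 92, 85, 62]


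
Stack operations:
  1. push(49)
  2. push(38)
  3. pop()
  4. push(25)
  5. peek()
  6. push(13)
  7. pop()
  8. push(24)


push(49) -> [49]
push(38) -> [49, 38]
pop()->38, [49]
push(25) -> [49, 25]
peek()->25
push(13) -> [49, 25, 13]
pop()->13, [49, 25]
push(24) -> [49, 25, 24]

Final stack: [49, 25, 24]


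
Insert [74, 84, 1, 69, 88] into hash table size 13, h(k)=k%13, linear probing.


Insert 74: h=9 -> slot 9
Insert 84: h=6 -> slot 6
Insert 1: h=1 -> slot 1
Insert 69: h=4 -> slot 4
Insert 88: h=10 -> slot 10

Table: [None, 1, None, None, 69, None, 84, None, None, 74, 88, None, None]


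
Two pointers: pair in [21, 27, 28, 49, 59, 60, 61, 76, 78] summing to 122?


lo=0(21)+hi=8(78)=99
lo=1(27)+hi=8(78)=105
lo=2(28)+hi=8(78)=106
lo=3(49)+hi=8(78)=127
lo=3(49)+hi=7(76)=125
lo=3(49)+hi=6(61)=110
lo=4(59)+hi=6(61)=120
lo=5(60)+hi=6(61)=121

No pair found


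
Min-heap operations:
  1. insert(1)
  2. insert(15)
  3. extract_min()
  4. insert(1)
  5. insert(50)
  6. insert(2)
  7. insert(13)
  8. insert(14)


insert(1) -> [1]
insert(15) -> [1, 15]
extract_min()->1, [15]
insert(1) -> [1, 15]
insert(50) -> [1, 15, 50]
insert(2) -> [1, 2, 50, 15]
insert(13) -> [1, 2, 50, 15, 13]
insert(14) -> [1, 2, 14, 15, 13, 50]

Final heap: [1, 2, 14, 15, 13, 50]


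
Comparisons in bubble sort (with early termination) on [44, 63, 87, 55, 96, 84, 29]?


Algorithm: bubble sort (with early termination)
Input: [44, 63, 87, 55, 96, 84, 29]
Sorted: [29, 44, 55, 63, 84, 87, 96]

21


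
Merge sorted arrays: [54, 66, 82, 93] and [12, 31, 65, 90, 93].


Take 12 from B
Take 31 from B
Take 54 from A
Take 65 from B
Take 66 from A
Take 82 from A
Take 90 from B
Take 93 from A

Merged: [12, 31, 54, 65, 66, 82, 90, 93, 93]


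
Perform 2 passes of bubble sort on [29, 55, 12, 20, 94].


Initial: [29, 55, 12, 20, 94]
Pass 1: [29, 12, 20, 55, 94] (2 swaps)
Pass 2: [12, 20, 29, 55, 94] (2 swaps)

After 2 passes: [12, 20, 29, 55, 94]


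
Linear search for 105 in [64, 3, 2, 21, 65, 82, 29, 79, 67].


i=0: 64!=105
i=1: 3!=105
i=2: 2!=105
i=3: 21!=105
i=4: 65!=105
i=5: 82!=105
i=6: 29!=105
i=7: 79!=105
i=8: 67!=105

Not found, 9 comps


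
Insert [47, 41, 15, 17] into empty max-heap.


Insert 47: [47]
Insert 41: [47, 41]
Insert 15: [47, 41, 15]
Insert 17: [47, 41, 15, 17]

Final heap: [47, 41, 15, 17]


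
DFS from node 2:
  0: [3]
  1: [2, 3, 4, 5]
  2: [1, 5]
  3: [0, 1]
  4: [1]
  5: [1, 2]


Visit 2, push [5, 1]
Visit 1, push [5, 4, 3]
Visit 3, push [0]
Visit 0, push []
Visit 4, push []
Visit 5, push []

DFS order: [2, 1, 3, 0, 4, 5]


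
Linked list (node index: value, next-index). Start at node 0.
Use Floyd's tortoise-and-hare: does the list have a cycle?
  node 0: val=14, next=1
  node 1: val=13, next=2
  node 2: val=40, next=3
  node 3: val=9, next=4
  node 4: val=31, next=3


Floyd's tortoise (slow, +1) and hare (fast, +2):
  init: slow=0, fast=0
  step 1: slow=1, fast=2
  step 2: slow=2, fast=4
  step 3: slow=3, fast=4
  step 4: slow=4, fast=4
  slow == fast at node 4: cycle detected

Cycle: yes


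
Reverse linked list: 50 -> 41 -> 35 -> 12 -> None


Step 1: curr=50, set curr.next=prev(None) | reversed so far: 50
Step 2: curr=41, set curr.next=prev(50) | reversed so far: 41 -> 50
Step 3: curr=35, set curr.next=prev(41) | reversed so far: 35 -> 41 -> 50
Step 4: curr=12, set curr.next=prev(35) | reversed so far: 12 -> 35 -> 41 -> 50

12 -> 35 -> 41 -> 50 -> None


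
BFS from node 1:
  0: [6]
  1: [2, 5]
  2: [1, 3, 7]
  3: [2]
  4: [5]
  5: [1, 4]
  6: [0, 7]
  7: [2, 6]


Visit 1, enqueue [2, 5]
Visit 2, enqueue [3, 7]
Visit 5, enqueue [4]
Visit 3, enqueue []
Visit 7, enqueue [6]
Visit 4, enqueue []
Visit 6, enqueue [0]
Visit 0, enqueue []

BFS order: [1, 2, 5, 3, 7, 4, 6, 0]


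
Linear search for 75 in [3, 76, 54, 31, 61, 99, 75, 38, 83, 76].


i=0: 3!=75
i=1: 76!=75
i=2: 54!=75
i=3: 31!=75
i=4: 61!=75
i=5: 99!=75
i=6: 75==75 found!

Found at 6, 7 comps


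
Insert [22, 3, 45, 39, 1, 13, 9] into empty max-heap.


Insert 22: [22]
Insert 3: [22, 3]
Insert 45: [45, 3, 22]
Insert 39: [45, 39, 22, 3]
Insert 1: [45, 39, 22, 3, 1]
Insert 13: [45, 39, 22, 3, 1, 13]
Insert 9: [45, 39, 22, 3, 1, 13, 9]

Final heap: [45, 39, 22, 3, 1, 13, 9]


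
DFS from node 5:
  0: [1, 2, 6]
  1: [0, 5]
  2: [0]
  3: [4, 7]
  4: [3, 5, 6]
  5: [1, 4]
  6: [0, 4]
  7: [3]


Visit 5, push [4, 1]
Visit 1, push [0]
Visit 0, push [6, 2]
Visit 2, push []
Visit 6, push [4]
Visit 4, push [3]
Visit 3, push [7]
Visit 7, push []

DFS order: [5, 1, 0, 2, 6, 4, 3, 7]


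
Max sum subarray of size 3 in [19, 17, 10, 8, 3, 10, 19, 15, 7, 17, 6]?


[0:3]: 46
[1:4]: 35
[2:5]: 21
[3:6]: 21
[4:7]: 32
[5:8]: 44
[6:9]: 41
[7:10]: 39
[8:11]: 30

Max: 46 at [0:3]


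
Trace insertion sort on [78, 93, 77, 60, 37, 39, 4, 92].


Initial: [78, 93, 77, 60, 37, 39, 4, 92]
Insert 93: [78, 93, 77, 60, 37, 39, 4, 92]
Insert 77: [77, 78, 93, 60, 37, 39, 4, 92]
Insert 60: [60, 77, 78, 93, 37, 39, 4, 92]
Insert 37: [37, 60, 77, 78, 93, 39, 4, 92]
Insert 39: [37, 39, 60, 77, 78, 93, 4, 92]
Insert 4: [4, 37, 39, 60, 77, 78, 93, 92]
Insert 92: [4, 37, 39, 60, 77, 78, 92, 93]

Sorted: [4, 37, 39, 60, 77, 78, 92, 93]


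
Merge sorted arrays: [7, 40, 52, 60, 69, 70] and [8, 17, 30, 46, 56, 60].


Take 7 from A
Take 8 from B
Take 17 from B
Take 30 from B
Take 40 from A
Take 46 from B
Take 52 from A
Take 56 from B
Take 60 from A
Take 60 from B

Merged: [7, 8, 17, 30, 40, 46, 52, 56, 60, 60, 69, 70]


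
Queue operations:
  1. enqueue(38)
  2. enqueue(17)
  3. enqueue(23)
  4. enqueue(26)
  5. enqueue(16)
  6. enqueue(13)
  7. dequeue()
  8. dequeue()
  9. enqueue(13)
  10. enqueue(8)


enqueue(38) -> [38]
enqueue(17) -> [38, 17]
enqueue(23) -> [38, 17, 23]
enqueue(26) -> [38, 17, 23, 26]
enqueue(16) -> [38, 17, 23, 26, 16]
enqueue(13) -> [38, 17, 23, 26, 16, 13]
dequeue()->38, [17, 23, 26, 16, 13]
dequeue()->17, [23, 26, 16, 13]
enqueue(13) -> [23, 26, 16, 13, 13]
enqueue(8) -> [23, 26, 16, 13, 13, 8]

Final queue: [23, 26, 16, 13, 13, 8]


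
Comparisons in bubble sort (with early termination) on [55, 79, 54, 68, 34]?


Algorithm: bubble sort (with early termination)
Input: [55, 79, 54, 68, 34]
Sorted: [34, 54, 55, 68, 79]

10


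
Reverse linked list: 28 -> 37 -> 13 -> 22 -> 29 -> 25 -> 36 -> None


Step 1: curr=28, set curr.next=prev(None) | reversed so far: 28
Step 2: curr=37, set curr.next=prev(28) | reversed so far: 37 -> 28
Step 3: curr=13, set curr.next=prev(37) | reversed so far: 13 -> 37 -> 28
Step 4: curr=22, set curr.next=prev(13) | reversed so far: 22 -> 13 -> 37 -> 28
Step 5: curr=29, set curr.next=prev(22) | reversed so far: 29 -> 22 -> 13 -> 37 -> 28
Step 6: curr=25, set curr.next=prev(29) | reversed so far: 25 -> 29 -> 22 -> 13 -> 37 -> 28
Step 7: curr=36, set curr.next=prev(25) | reversed so far: 36 -> 25 -> 29 -> 22 -> 13 -> 37 -> 28

36 -> 25 -> 29 -> 22 -> 13 -> 37 -> 28 -> None


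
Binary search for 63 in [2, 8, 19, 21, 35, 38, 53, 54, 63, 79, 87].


Step 1: lo=0, hi=10, mid=5, val=38
Step 2: lo=6, hi=10, mid=8, val=63

Found at index 8


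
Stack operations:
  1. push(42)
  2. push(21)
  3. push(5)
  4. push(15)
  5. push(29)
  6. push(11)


push(42) -> [42]
push(21) -> [42, 21]
push(5) -> [42, 21, 5]
push(15) -> [42, 21, 5, 15]
push(29) -> [42, 21, 5, 15, 29]
push(11) -> [42, 21, 5, 15, 29, 11]

Final stack: [42, 21, 5, 15, 29, 11]


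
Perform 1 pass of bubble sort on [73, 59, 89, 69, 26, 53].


Initial: [73, 59, 89, 69, 26, 53]
Pass 1: [59, 73, 69, 26, 53, 89] (4 swaps)

After 1 pass: [59, 73, 69, 26, 53, 89]


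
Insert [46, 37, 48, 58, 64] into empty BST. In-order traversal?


Insert 46: root
Insert 37: L from 46
Insert 48: R from 46
Insert 58: R from 46 -> R from 48
Insert 64: R from 46 -> R from 48 -> R from 58

In-order: [37, 46, 48, 58, 64]


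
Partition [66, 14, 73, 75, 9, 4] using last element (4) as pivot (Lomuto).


Pivot: 4
Place pivot at 0: [4, 14, 73, 75, 9, 66]

Partitioned: [4, 14, 73, 75, 9, 66]


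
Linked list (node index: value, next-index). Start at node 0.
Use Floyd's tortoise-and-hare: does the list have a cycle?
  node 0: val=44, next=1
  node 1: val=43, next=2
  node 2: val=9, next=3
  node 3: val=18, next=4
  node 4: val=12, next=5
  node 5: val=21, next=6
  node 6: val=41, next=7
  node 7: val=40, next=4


Floyd's tortoise (slow, +1) and hare (fast, +2):
  init: slow=0, fast=0
  step 1: slow=1, fast=2
  step 2: slow=2, fast=4
  step 3: slow=3, fast=6
  step 4: slow=4, fast=4
  slow == fast at node 4: cycle detected

Cycle: yes


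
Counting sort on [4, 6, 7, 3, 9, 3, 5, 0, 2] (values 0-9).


Input: [4, 6, 7, 3, 9, 3, 5, 0, 2]
Counts: [1, 0, 1, 2, 1, 1, 1, 1, 0, 1]

Sorted: [0, 2, 3, 3, 4, 5, 6, 7, 9]


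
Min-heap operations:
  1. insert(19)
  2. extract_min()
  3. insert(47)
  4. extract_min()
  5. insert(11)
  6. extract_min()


insert(19) -> [19]
extract_min()->19, []
insert(47) -> [47]
extract_min()->47, []
insert(11) -> [11]
extract_min()->11, []

Final heap: []


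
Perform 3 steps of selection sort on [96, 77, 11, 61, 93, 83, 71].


Initial: [96, 77, 11, 61, 93, 83, 71]
Step 1: min=11 at 2
  Swap: [11, 77, 96, 61, 93, 83, 71]
Step 2: min=61 at 3
  Swap: [11, 61, 96, 77, 93, 83, 71]
Step 3: min=71 at 6
  Swap: [11, 61, 71, 77, 93, 83, 96]

After 3 steps: [11, 61, 71, 77, 93, 83, 96]


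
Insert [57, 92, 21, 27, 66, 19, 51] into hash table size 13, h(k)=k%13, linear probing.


Insert 57: h=5 -> slot 5
Insert 92: h=1 -> slot 1
Insert 21: h=8 -> slot 8
Insert 27: h=1, 1 probes -> slot 2
Insert 66: h=1, 2 probes -> slot 3
Insert 19: h=6 -> slot 6
Insert 51: h=12 -> slot 12

Table: [None, 92, 27, 66, None, 57, 19, None, 21, None, None, None, 51]


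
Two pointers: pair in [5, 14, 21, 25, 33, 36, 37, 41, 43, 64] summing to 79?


lo=0(5)+hi=9(64)=69
lo=1(14)+hi=9(64)=78
lo=2(21)+hi=9(64)=85
lo=2(21)+hi=8(43)=64
lo=3(25)+hi=8(43)=68
lo=4(33)+hi=8(43)=76
lo=5(36)+hi=8(43)=79

Yes: 36+43=79


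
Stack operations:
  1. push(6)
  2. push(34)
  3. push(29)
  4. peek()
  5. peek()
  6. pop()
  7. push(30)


push(6) -> [6]
push(34) -> [6, 34]
push(29) -> [6, 34, 29]
peek()->29
peek()->29
pop()->29, [6, 34]
push(30) -> [6, 34, 30]

Final stack: [6, 34, 30]


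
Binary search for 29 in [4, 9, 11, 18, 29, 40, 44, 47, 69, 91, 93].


Step 1: lo=0, hi=10, mid=5, val=40
Step 2: lo=0, hi=4, mid=2, val=11
Step 3: lo=3, hi=4, mid=3, val=18
Step 4: lo=4, hi=4, mid=4, val=29

Found at index 4


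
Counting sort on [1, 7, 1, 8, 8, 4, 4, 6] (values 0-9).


Input: [1, 7, 1, 8, 8, 4, 4, 6]
Counts: [0, 2, 0, 0, 2, 0, 1, 1, 2, 0]

Sorted: [1, 1, 4, 4, 6, 7, 8, 8]


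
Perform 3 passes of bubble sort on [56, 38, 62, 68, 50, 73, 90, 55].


Initial: [56, 38, 62, 68, 50, 73, 90, 55]
Pass 1: [38, 56, 62, 50, 68, 73, 55, 90] (3 swaps)
Pass 2: [38, 56, 50, 62, 68, 55, 73, 90] (2 swaps)
Pass 3: [38, 50, 56, 62, 55, 68, 73, 90] (2 swaps)

After 3 passes: [38, 50, 56, 62, 55, 68, 73, 90]


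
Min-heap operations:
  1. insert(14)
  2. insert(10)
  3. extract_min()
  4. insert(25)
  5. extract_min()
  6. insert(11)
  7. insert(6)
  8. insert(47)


insert(14) -> [14]
insert(10) -> [10, 14]
extract_min()->10, [14]
insert(25) -> [14, 25]
extract_min()->14, [25]
insert(11) -> [11, 25]
insert(6) -> [6, 25, 11]
insert(47) -> [6, 25, 11, 47]

Final heap: [6, 25, 11, 47]


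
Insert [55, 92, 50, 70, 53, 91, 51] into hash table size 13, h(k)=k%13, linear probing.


Insert 55: h=3 -> slot 3
Insert 92: h=1 -> slot 1
Insert 50: h=11 -> slot 11
Insert 70: h=5 -> slot 5
Insert 53: h=1, 1 probes -> slot 2
Insert 91: h=0 -> slot 0
Insert 51: h=12 -> slot 12

Table: [91, 92, 53, 55, None, 70, None, None, None, None, None, 50, 51]


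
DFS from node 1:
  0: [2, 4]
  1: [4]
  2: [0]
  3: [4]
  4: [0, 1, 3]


Visit 1, push [4]
Visit 4, push [3, 0]
Visit 0, push [2]
Visit 2, push []
Visit 3, push []

DFS order: [1, 4, 0, 2, 3]


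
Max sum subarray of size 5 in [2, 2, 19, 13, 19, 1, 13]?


[0:5]: 55
[1:6]: 54
[2:7]: 65

Max: 65 at [2:7]


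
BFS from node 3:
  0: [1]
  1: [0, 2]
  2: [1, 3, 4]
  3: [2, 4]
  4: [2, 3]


Visit 3, enqueue [2, 4]
Visit 2, enqueue [1]
Visit 4, enqueue []
Visit 1, enqueue [0]
Visit 0, enqueue []

BFS order: [3, 2, 4, 1, 0]


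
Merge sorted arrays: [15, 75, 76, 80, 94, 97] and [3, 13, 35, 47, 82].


Take 3 from B
Take 13 from B
Take 15 from A
Take 35 from B
Take 47 from B
Take 75 from A
Take 76 from A
Take 80 from A
Take 82 from B

Merged: [3, 13, 15, 35, 47, 75, 76, 80, 82, 94, 97]


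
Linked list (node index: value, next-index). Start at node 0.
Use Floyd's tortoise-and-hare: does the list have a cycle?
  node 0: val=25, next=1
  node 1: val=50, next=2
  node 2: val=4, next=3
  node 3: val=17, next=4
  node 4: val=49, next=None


Floyd's tortoise (slow, +1) and hare (fast, +2):
  init: slow=0, fast=0
  step 1: slow=1, fast=2
  step 2: slow=2, fast=4
  step 3: fast -> None, no cycle

Cycle: no


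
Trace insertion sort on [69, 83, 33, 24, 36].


Initial: [69, 83, 33, 24, 36]
Insert 83: [69, 83, 33, 24, 36]
Insert 33: [33, 69, 83, 24, 36]
Insert 24: [24, 33, 69, 83, 36]
Insert 36: [24, 33, 36, 69, 83]

Sorted: [24, 33, 36, 69, 83]


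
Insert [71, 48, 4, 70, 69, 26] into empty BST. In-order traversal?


Insert 71: root
Insert 48: L from 71
Insert 4: L from 71 -> L from 48
Insert 70: L from 71 -> R from 48
Insert 69: L from 71 -> R from 48 -> L from 70
Insert 26: L from 71 -> L from 48 -> R from 4

In-order: [4, 26, 48, 69, 70, 71]


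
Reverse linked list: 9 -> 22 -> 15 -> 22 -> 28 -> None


Step 1: curr=9, set curr.next=prev(None) | reversed so far: 9
Step 2: curr=22, set curr.next=prev(9) | reversed so far: 22 -> 9
Step 3: curr=15, set curr.next=prev(22) | reversed so far: 15 -> 22 -> 9
Step 4: curr=22, set curr.next=prev(15) | reversed so far: 22 -> 15 -> 22 -> 9
Step 5: curr=28, set curr.next=prev(22) | reversed so far: 28 -> 22 -> 15 -> 22 -> 9

28 -> 22 -> 15 -> 22 -> 9 -> None


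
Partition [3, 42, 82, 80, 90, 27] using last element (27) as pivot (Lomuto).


Pivot: 27
  3 <= 27: advance i (no swap)
Place pivot at 1: [3, 27, 82, 80, 90, 42]

Partitioned: [3, 27, 82, 80, 90, 42]


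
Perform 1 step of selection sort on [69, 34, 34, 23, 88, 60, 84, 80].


Initial: [69, 34, 34, 23, 88, 60, 84, 80]
Step 1: min=23 at 3
  Swap: [23, 34, 34, 69, 88, 60, 84, 80]

After 1 step: [23, 34, 34, 69, 88, 60, 84, 80]


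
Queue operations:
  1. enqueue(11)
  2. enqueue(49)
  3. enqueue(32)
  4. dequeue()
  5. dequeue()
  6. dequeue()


enqueue(11) -> [11]
enqueue(49) -> [11, 49]
enqueue(32) -> [11, 49, 32]
dequeue()->11, [49, 32]
dequeue()->49, [32]
dequeue()->32, []

Final queue: []


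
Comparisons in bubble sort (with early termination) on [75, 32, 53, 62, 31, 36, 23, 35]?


Algorithm: bubble sort (with early termination)
Input: [75, 32, 53, 62, 31, 36, 23, 35]
Sorted: [23, 31, 32, 35, 36, 53, 62, 75]

28


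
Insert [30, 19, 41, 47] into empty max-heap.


Insert 30: [30]
Insert 19: [30, 19]
Insert 41: [41, 19, 30]
Insert 47: [47, 41, 30, 19]

Final heap: [47, 41, 30, 19]


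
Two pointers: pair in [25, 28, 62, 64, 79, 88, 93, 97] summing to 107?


lo=0(25)+hi=7(97)=122
lo=0(25)+hi=6(93)=118
lo=0(25)+hi=5(88)=113
lo=0(25)+hi=4(79)=104
lo=1(28)+hi=4(79)=107

Yes: 28+79=107


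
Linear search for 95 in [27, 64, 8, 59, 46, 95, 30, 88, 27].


i=0: 27!=95
i=1: 64!=95
i=2: 8!=95
i=3: 59!=95
i=4: 46!=95
i=5: 95==95 found!

Found at 5, 6 comps


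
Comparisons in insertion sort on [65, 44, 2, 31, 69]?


Algorithm: insertion sort
Input: [65, 44, 2, 31, 69]
Sorted: [2, 31, 44, 65, 69]

7


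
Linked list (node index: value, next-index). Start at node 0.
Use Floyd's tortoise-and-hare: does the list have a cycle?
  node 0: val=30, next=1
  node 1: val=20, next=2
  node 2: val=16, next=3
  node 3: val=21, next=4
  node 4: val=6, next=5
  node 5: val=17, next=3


Floyd's tortoise (slow, +1) and hare (fast, +2):
  init: slow=0, fast=0
  step 1: slow=1, fast=2
  step 2: slow=2, fast=4
  step 3: slow=3, fast=3
  slow == fast at node 3: cycle detected

Cycle: yes


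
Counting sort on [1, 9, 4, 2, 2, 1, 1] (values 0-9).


Input: [1, 9, 4, 2, 2, 1, 1]
Counts: [0, 3, 2, 0, 1, 0, 0, 0, 0, 1]

Sorted: [1, 1, 1, 2, 2, 4, 9]


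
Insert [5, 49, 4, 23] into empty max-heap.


Insert 5: [5]
Insert 49: [49, 5]
Insert 4: [49, 5, 4]
Insert 23: [49, 23, 4, 5]

Final heap: [49, 23, 4, 5]


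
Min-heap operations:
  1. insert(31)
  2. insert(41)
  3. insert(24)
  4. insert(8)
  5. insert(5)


insert(31) -> [31]
insert(41) -> [31, 41]
insert(24) -> [24, 41, 31]
insert(8) -> [8, 24, 31, 41]
insert(5) -> [5, 8, 31, 41, 24]

Final heap: [5, 8, 31, 41, 24]


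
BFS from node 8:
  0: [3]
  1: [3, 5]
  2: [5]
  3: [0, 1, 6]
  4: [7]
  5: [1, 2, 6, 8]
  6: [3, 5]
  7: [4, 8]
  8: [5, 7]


Visit 8, enqueue [5, 7]
Visit 5, enqueue [1, 2, 6]
Visit 7, enqueue [4]
Visit 1, enqueue [3]
Visit 2, enqueue []
Visit 6, enqueue []
Visit 4, enqueue []
Visit 3, enqueue [0]
Visit 0, enqueue []

BFS order: [8, 5, 7, 1, 2, 6, 4, 3, 0]


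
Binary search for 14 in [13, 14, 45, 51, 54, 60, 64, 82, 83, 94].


Step 1: lo=0, hi=9, mid=4, val=54
Step 2: lo=0, hi=3, mid=1, val=14

Found at index 1


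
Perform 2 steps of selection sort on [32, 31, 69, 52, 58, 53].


Initial: [32, 31, 69, 52, 58, 53]
Step 1: min=31 at 1
  Swap: [31, 32, 69, 52, 58, 53]
Step 2: min=32 at 1
  Swap: [31, 32, 69, 52, 58, 53]

After 2 steps: [31, 32, 69, 52, 58, 53]


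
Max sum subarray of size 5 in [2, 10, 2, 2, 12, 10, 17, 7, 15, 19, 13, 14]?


[0:5]: 28
[1:6]: 36
[2:7]: 43
[3:8]: 48
[4:9]: 61
[5:10]: 68
[6:11]: 71
[7:12]: 68

Max: 71 at [6:11]


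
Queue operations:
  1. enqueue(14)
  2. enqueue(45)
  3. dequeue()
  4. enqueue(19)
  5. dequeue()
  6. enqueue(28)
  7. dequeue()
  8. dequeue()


enqueue(14) -> [14]
enqueue(45) -> [14, 45]
dequeue()->14, [45]
enqueue(19) -> [45, 19]
dequeue()->45, [19]
enqueue(28) -> [19, 28]
dequeue()->19, [28]
dequeue()->28, []

Final queue: []


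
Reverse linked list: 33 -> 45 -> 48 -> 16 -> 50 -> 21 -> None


Step 1: curr=33, set curr.next=prev(None) | reversed so far: 33
Step 2: curr=45, set curr.next=prev(33) | reversed so far: 45 -> 33
Step 3: curr=48, set curr.next=prev(45) | reversed so far: 48 -> 45 -> 33
Step 4: curr=16, set curr.next=prev(48) | reversed so far: 16 -> 48 -> 45 -> 33
Step 5: curr=50, set curr.next=prev(16) | reversed so far: 50 -> 16 -> 48 -> 45 -> 33
Step 6: curr=21, set curr.next=prev(50) | reversed so far: 21 -> 50 -> 16 -> 48 -> 45 -> 33

21 -> 50 -> 16 -> 48 -> 45 -> 33 -> None


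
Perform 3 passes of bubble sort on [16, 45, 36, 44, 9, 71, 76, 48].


Initial: [16, 45, 36, 44, 9, 71, 76, 48]
Pass 1: [16, 36, 44, 9, 45, 71, 48, 76] (4 swaps)
Pass 2: [16, 36, 9, 44, 45, 48, 71, 76] (2 swaps)
Pass 3: [16, 9, 36, 44, 45, 48, 71, 76] (1 swaps)

After 3 passes: [16, 9, 36, 44, 45, 48, 71, 76]


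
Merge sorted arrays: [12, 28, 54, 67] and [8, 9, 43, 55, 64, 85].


Take 8 from B
Take 9 from B
Take 12 from A
Take 28 from A
Take 43 from B
Take 54 from A
Take 55 from B
Take 64 from B
Take 67 from A

Merged: [8, 9, 12, 28, 43, 54, 55, 64, 67, 85]


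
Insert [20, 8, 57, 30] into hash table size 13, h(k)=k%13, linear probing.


Insert 20: h=7 -> slot 7
Insert 8: h=8 -> slot 8
Insert 57: h=5 -> slot 5
Insert 30: h=4 -> slot 4

Table: [None, None, None, None, 30, 57, None, 20, 8, None, None, None, None]


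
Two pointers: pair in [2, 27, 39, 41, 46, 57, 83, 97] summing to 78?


lo=0(2)+hi=7(97)=99
lo=0(2)+hi=6(83)=85
lo=0(2)+hi=5(57)=59
lo=1(27)+hi=5(57)=84
lo=1(27)+hi=4(46)=73
lo=2(39)+hi=4(46)=85
lo=2(39)+hi=3(41)=80

No pair found


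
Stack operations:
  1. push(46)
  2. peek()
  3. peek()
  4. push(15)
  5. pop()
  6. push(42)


push(46) -> [46]
peek()->46
peek()->46
push(15) -> [46, 15]
pop()->15, [46]
push(42) -> [46, 42]

Final stack: [46, 42]


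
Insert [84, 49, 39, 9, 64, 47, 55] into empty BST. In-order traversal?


Insert 84: root
Insert 49: L from 84
Insert 39: L from 84 -> L from 49
Insert 9: L from 84 -> L from 49 -> L from 39
Insert 64: L from 84 -> R from 49
Insert 47: L from 84 -> L from 49 -> R from 39
Insert 55: L from 84 -> R from 49 -> L from 64

In-order: [9, 39, 47, 49, 55, 64, 84]


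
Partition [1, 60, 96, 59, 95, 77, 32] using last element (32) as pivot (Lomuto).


Pivot: 32
  1 <= 32: advance i (no swap)
Place pivot at 1: [1, 32, 96, 59, 95, 77, 60]

Partitioned: [1, 32, 96, 59, 95, 77, 60]


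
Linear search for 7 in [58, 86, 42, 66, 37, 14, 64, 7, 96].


i=0: 58!=7
i=1: 86!=7
i=2: 42!=7
i=3: 66!=7
i=4: 37!=7
i=5: 14!=7
i=6: 64!=7
i=7: 7==7 found!

Found at 7, 8 comps


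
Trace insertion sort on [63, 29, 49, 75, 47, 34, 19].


Initial: [63, 29, 49, 75, 47, 34, 19]
Insert 29: [29, 63, 49, 75, 47, 34, 19]
Insert 49: [29, 49, 63, 75, 47, 34, 19]
Insert 75: [29, 49, 63, 75, 47, 34, 19]
Insert 47: [29, 47, 49, 63, 75, 34, 19]
Insert 34: [29, 34, 47, 49, 63, 75, 19]
Insert 19: [19, 29, 34, 47, 49, 63, 75]

Sorted: [19, 29, 34, 47, 49, 63, 75]


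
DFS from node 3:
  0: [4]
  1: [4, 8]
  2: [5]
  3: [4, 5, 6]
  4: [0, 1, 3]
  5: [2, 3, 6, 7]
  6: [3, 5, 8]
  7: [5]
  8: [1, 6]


Visit 3, push [6, 5, 4]
Visit 4, push [1, 0]
Visit 0, push []
Visit 1, push [8]
Visit 8, push [6]
Visit 6, push [5]
Visit 5, push [7, 2]
Visit 2, push []
Visit 7, push []

DFS order: [3, 4, 0, 1, 8, 6, 5, 2, 7]


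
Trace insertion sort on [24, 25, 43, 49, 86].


Initial: [24, 25, 43, 49, 86]
Insert 25: [24, 25, 43, 49, 86]
Insert 43: [24, 25, 43, 49, 86]
Insert 49: [24, 25, 43, 49, 86]
Insert 86: [24, 25, 43, 49, 86]

Sorted: [24, 25, 43, 49, 86]


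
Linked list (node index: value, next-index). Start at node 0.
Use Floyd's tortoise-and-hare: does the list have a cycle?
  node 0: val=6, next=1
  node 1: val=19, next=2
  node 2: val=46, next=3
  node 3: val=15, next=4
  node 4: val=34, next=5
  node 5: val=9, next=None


Floyd's tortoise (slow, +1) and hare (fast, +2):
  init: slow=0, fast=0
  step 1: slow=1, fast=2
  step 2: slow=2, fast=4
  step 3: fast 4->5->None, no cycle

Cycle: no


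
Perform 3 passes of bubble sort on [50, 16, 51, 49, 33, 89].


Initial: [50, 16, 51, 49, 33, 89]
Pass 1: [16, 50, 49, 33, 51, 89] (3 swaps)
Pass 2: [16, 49, 33, 50, 51, 89] (2 swaps)
Pass 3: [16, 33, 49, 50, 51, 89] (1 swaps)

After 3 passes: [16, 33, 49, 50, 51, 89]


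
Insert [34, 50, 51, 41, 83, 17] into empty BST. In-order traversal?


Insert 34: root
Insert 50: R from 34
Insert 51: R from 34 -> R from 50
Insert 41: R from 34 -> L from 50
Insert 83: R from 34 -> R from 50 -> R from 51
Insert 17: L from 34

In-order: [17, 34, 41, 50, 51, 83]


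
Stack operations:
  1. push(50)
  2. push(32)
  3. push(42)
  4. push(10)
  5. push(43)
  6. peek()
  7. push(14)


push(50) -> [50]
push(32) -> [50, 32]
push(42) -> [50, 32, 42]
push(10) -> [50, 32, 42, 10]
push(43) -> [50, 32, 42, 10, 43]
peek()->43
push(14) -> [50, 32, 42, 10, 43, 14]

Final stack: [50, 32, 42, 10, 43, 14]


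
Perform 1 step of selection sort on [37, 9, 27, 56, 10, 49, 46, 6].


Initial: [37, 9, 27, 56, 10, 49, 46, 6]
Step 1: min=6 at 7
  Swap: [6, 9, 27, 56, 10, 49, 46, 37]

After 1 step: [6, 9, 27, 56, 10, 49, 46, 37]


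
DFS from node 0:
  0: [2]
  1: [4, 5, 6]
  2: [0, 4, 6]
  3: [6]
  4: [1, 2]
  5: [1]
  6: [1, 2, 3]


Visit 0, push [2]
Visit 2, push [6, 4]
Visit 4, push [1]
Visit 1, push [6, 5]
Visit 5, push []
Visit 6, push [3]
Visit 3, push []

DFS order: [0, 2, 4, 1, 5, 6, 3]


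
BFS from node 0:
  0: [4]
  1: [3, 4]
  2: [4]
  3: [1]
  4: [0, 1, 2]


Visit 0, enqueue [4]
Visit 4, enqueue [1, 2]
Visit 1, enqueue [3]
Visit 2, enqueue []
Visit 3, enqueue []

BFS order: [0, 4, 1, 2, 3]


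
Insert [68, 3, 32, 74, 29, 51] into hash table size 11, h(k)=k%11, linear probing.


Insert 68: h=2 -> slot 2
Insert 3: h=3 -> slot 3
Insert 32: h=10 -> slot 10
Insert 74: h=8 -> slot 8
Insert 29: h=7 -> slot 7
Insert 51: h=7, 2 probes -> slot 9

Table: [None, None, 68, 3, None, None, None, 29, 74, 51, 32]


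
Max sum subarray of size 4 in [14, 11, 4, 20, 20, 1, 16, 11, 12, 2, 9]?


[0:4]: 49
[1:5]: 55
[2:6]: 45
[3:7]: 57
[4:8]: 48
[5:9]: 40
[6:10]: 41
[7:11]: 34

Max: 57 at [3:7]


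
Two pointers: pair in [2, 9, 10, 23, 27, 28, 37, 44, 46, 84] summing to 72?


lo=0(2)+hi=9(84)=86
lo=0(2)+hi=8(46)=48
lo=1(9)+hi=8(46)=55
lo=2(10)+hi=8(46)=56
lo=3(23)+hi=8(46)=69
lo=4(27)+hi=8(46)=73
lo=4(27)+hi=7(44)=71
lo=5(28)+hi=7(44)=72

Yes: 28+44=72
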